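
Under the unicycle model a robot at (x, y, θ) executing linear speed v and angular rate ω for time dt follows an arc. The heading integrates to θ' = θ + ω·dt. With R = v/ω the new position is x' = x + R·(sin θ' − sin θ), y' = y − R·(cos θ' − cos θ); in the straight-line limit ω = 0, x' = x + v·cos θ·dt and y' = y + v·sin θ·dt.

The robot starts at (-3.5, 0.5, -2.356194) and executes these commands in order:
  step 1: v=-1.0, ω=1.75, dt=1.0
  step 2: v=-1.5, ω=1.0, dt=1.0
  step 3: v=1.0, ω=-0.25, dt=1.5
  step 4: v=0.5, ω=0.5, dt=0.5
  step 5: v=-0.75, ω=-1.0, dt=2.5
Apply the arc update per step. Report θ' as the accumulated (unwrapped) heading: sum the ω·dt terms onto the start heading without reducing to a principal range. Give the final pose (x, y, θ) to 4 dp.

(-4.0938, 3.0505, -2.2312)

step 1: θ'=-0.6062 (R=-0.5714) → pose (-3.5785, 1.3737, -0.6062)
step 2: θ'=0.3938 (R=-1.5000) → pose (-5.0087, 1.5261, 0.3938)
step 3: θ'=0.0188 (R=-4.0000) → pose (-3.5491, 1.8316, 0.0188)
step 4: θ'=0.2688 (R=1.0000) → pose (-3.3023, 1.8673, 0.2688)
step 5: θ'=-2.2312 (R=0.7500) → pose (-4.0938, 3.0505, -2.2312)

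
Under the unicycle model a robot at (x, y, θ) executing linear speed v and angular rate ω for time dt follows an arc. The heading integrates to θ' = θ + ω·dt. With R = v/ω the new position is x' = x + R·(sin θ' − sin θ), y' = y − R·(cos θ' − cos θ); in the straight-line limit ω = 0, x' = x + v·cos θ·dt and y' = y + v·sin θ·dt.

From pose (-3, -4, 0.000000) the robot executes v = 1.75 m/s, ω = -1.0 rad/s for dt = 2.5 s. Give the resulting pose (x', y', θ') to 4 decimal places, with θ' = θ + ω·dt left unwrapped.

(-1.9527, -7.1520, -2.5000)

θ' = 0.0000 + -1.0·2.5 = -2.5000
R = v/ω = 1.75/-1.0 = -1.7500
x' = -3 + -1.7500·(sin -2.5000 − sin 0.0000) = -1.9527
y' = -4 − -1.7500·(cos -2.5000 − cos 0.0000) = -7.1520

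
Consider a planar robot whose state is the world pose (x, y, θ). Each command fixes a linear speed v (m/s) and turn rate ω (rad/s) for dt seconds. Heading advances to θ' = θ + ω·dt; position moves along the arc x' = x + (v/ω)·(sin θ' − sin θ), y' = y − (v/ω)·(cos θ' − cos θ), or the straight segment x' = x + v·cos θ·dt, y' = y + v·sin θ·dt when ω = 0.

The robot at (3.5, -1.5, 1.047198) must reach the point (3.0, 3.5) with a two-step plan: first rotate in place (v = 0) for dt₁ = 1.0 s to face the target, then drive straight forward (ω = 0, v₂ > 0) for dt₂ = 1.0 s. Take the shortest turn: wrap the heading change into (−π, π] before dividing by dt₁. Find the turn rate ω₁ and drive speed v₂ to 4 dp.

ω₁ = 0.6233, v₂ = 5.0249

heading to target = atan2(3.5−-1.5, 3−3.5) = 1.6705
Δθ = wrap(1.6705 − 1.0472) = 0.6233; ω₁ = Δθ/dt₁ = 0.6233
distance = √((3−3.5)² + (3.5−-1.5)²) = 5.0249; v₂ = distance/dt₂ = 5.0249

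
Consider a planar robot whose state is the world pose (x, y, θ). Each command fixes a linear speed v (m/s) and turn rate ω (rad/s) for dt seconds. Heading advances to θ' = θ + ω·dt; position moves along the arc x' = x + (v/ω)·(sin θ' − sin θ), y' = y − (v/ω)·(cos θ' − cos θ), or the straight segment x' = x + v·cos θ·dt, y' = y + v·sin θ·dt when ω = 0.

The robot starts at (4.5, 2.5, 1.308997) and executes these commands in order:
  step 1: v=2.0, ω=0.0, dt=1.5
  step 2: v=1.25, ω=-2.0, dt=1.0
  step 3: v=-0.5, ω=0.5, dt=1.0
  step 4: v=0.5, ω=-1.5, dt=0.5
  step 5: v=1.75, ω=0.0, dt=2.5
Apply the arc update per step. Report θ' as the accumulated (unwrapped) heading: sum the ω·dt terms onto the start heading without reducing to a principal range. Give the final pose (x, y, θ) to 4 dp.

(8.6139, 2.2623, -0.9410)

step 1: θ'=1.3090 (straight) → pose (5.2765, 5.3978, 1.3090)
step 2: θ'=-0.6910 (R=-0.6250) → pose (6.2785, 5.7176, -0.6910)
step 3: θ'=-0.1910 (R=-1.0000) → pose (5.8310, 5.9289, -0.1910)
step 4: θ'=-0.9410 (R=-0.3333) → pose (6.0371, 5.7979, -0.9410)
step 5: θ'=-0.9410 (straight) → pose (8.6139, 2.2623, -0.9410)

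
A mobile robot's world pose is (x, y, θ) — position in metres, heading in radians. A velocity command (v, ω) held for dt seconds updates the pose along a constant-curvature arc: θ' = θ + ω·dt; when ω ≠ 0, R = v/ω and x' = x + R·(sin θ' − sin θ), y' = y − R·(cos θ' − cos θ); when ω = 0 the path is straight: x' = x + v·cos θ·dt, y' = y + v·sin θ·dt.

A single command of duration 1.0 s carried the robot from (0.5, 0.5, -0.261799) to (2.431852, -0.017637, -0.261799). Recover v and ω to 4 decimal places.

v = 2.0000, ω = 0.0000

Δθ = -0.261799 − -0.261799 = 0.000000
ω = Δθ/dt = 0.000000/1.0 = 0.0000
ω = 0 → v = (Δx·cos θ + Δy·sin θ)/dt = 2.0000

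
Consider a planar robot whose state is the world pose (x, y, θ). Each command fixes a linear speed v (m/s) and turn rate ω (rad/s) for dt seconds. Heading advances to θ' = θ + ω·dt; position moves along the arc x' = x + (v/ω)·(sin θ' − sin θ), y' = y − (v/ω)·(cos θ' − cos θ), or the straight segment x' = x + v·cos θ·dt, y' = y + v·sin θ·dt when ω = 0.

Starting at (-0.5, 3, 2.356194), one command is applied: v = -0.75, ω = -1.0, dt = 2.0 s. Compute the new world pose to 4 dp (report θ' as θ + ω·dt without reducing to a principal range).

(-0.7688, 1.7667, 0.3562)

θ' = 2.3562 + -1.0·2.0 = 0.3562
R = v/ω = -0.75/-1.0 = 0.7500
x' = -0.5 + 0.7500·(sin 0.3562 − sin 2.3562) = -0.7688
y' = 3 − 0.7500·(cos 0.3562 − cos 2.3562) = 1.7667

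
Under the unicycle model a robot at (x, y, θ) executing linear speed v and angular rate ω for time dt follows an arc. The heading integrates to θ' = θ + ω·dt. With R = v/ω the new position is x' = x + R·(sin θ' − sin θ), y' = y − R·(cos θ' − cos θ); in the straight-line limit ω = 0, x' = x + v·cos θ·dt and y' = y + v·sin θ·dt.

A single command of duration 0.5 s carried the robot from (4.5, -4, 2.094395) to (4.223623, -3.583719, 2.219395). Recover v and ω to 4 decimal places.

Δθ = 2.219395 − 2.094395 = 0.125000
ω = Δθ/dt = 0.125000/0.5 = 0.2500
R = −Δy/(cos θ' − cos θ) = 4.0000
v = R·ω = 4.0000·0.2500 = 1.0000

v = 1.0000, ω = 0.2500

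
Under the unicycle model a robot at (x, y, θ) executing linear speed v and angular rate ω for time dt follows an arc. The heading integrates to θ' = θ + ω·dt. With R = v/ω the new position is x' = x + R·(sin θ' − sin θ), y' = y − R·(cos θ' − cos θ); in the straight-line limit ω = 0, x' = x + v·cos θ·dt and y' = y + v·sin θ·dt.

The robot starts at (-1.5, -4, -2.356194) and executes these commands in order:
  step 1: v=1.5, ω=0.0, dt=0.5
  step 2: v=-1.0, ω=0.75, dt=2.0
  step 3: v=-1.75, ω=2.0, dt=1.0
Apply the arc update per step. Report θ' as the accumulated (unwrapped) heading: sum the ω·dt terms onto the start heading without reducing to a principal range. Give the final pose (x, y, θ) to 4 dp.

(-3.4234, -2.9248, 1.1438)

step 1: θ'=-2.3562 (straight) → pose (-2.0303, -4.5303, -2.3562)
step 2: θ'=-0.8562 (R=-1.3333) → pose (-1.9660, -2.7138, -0.8562)
step 3: θ'=1.1438 (R=-0.8750) → pose (-3.4234, -2.9248, 1.1438)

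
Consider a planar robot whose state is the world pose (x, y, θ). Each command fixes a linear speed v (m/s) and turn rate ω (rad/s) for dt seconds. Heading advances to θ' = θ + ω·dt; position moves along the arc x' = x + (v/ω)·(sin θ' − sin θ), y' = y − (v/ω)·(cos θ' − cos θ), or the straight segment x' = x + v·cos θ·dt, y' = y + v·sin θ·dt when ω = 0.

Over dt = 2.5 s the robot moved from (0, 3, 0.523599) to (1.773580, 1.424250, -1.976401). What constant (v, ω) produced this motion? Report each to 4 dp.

v = 1.2500, ω = -1.0000

Δθ = -1.976401 − 0.523599 = -2.500000
ω = Δθ/dt = -2.500000/2.5 = -1.0000
R = Δx/(sin θ' − sin θ) = -1.2500
v = R·ω = -1.2500·-1.0000 = 1.2500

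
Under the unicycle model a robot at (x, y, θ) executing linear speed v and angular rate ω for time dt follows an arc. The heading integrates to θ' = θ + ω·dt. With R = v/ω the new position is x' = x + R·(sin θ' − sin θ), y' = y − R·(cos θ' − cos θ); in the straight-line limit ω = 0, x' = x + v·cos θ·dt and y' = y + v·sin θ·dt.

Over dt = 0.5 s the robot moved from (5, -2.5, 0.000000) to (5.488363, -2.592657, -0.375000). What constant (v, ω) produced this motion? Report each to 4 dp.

Δθ = -0.375000 − 0.000000 = -0.375000
ω = Δθ/dt = -0.375000/0.5 = -0.7500
R = Δx/(sin θ' − sin θ) = -1.3333
v = R·ω = -1.3333·-0.7500 = 1.0000

v = 1.0000, ω = -0.7500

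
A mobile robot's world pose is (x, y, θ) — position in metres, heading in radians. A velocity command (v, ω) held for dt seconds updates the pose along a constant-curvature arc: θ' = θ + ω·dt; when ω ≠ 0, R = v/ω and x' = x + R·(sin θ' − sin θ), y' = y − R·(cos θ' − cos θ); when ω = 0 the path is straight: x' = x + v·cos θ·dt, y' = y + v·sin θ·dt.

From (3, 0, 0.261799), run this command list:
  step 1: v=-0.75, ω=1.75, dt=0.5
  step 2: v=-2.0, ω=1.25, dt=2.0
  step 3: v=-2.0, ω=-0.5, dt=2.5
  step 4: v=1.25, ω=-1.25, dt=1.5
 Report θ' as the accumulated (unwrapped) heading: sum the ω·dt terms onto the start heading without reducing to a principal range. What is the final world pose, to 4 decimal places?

(9.7709, -1.3199, 0.5118)

step 1: θ'=1.1368 (R=-0.4286) → pose (2.7221, -0.2338, 1.1368)
step 2: θ'=3.6368 (R=-1.6000) → pose (4.9341, -2.3143, 3.6368)
step 3: θ'=2.3868 (R=4.0000) → pose (9.5755, -2.9202, 2.3868)
step 4: θ'=0.5118 (R=-1.0000) → pose (9.7709, -1.3199, 0.5118)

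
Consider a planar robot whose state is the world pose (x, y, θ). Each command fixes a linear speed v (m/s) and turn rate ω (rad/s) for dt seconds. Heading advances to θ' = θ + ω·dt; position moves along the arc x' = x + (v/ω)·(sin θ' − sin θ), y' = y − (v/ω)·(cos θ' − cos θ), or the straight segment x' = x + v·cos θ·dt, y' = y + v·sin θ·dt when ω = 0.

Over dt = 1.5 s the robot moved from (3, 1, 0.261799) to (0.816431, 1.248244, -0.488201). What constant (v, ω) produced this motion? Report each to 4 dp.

Δθ = -0.488201 − 0.261799 = -0.750000
ω = Δθ/dt = -0.750000/1.5 = -0.5000
R = Δx/(sin θ' − sin θ) = 3.0000
v = R·ω = 3.0000·-0.5000 = -1.5000

v = -1.5000, ω = -0.5000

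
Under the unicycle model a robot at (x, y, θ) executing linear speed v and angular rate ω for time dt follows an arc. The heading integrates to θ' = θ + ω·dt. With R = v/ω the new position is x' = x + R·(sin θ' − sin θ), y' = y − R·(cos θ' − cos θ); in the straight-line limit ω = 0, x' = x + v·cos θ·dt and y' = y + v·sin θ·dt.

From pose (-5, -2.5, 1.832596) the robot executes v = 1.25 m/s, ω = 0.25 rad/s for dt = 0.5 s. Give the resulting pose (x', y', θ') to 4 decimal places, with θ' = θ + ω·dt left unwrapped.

(-5.1990, -1.9080, 1.9576)

θ' = 1.8326 + 0.25·0.5 = 1.9576
R = v/ω = 1.25/0.25 = 5.0000
x' = -5 + 5.0000·(sin 1.9576 − sin 1.8326) = -5.1990
y' = -2.5 − 5.0000·(cos 1.9576 − cos 1.8326) = -1.9080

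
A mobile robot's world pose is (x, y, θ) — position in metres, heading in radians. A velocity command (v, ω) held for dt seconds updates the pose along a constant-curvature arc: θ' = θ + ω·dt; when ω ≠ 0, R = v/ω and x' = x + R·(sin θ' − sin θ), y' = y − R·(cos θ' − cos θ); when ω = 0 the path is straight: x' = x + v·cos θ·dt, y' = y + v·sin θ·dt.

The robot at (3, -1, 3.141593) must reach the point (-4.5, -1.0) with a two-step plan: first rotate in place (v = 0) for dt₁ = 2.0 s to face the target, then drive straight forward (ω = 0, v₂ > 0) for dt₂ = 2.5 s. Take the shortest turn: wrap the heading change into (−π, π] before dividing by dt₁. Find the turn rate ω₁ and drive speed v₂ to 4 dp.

ω₁ = 0.0000, v₂ = 3.0000

heading to target = atan2(-1−-1, -4.5−3) = 3.1416
Δθ = wrap(3.1416 − 3.1416) = 0.0000; ω₁ = Δθ/dt₁ = 0.0000
distance = √((-4.5−3)² + (-1−-1)²) = 7.5000; v₂ = distance/dt₂ = 3.0000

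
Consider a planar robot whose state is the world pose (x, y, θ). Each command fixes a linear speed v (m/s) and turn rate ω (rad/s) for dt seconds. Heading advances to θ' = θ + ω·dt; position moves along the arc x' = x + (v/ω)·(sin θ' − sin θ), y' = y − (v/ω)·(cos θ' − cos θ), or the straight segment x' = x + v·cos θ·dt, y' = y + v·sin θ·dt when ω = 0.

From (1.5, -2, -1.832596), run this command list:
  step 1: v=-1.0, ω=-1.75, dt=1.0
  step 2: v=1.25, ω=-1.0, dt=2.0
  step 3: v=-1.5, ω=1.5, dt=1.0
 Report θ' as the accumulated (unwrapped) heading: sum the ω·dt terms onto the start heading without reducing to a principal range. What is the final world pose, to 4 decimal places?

step 1: θ'=-3.5826 (R=0.5714) → pose (2.2959, -1.6311, -3.5826)
step 2: θ'=-5.5826 (R=-1.2500) → pose (2.0236, 0.4548, -5.5826)
step 3: θ'=-4.0826 (R=-1.0000) → pose (1.8601, -0.8986, -4.0826)

(1.8601, -0.8986, -4.0826)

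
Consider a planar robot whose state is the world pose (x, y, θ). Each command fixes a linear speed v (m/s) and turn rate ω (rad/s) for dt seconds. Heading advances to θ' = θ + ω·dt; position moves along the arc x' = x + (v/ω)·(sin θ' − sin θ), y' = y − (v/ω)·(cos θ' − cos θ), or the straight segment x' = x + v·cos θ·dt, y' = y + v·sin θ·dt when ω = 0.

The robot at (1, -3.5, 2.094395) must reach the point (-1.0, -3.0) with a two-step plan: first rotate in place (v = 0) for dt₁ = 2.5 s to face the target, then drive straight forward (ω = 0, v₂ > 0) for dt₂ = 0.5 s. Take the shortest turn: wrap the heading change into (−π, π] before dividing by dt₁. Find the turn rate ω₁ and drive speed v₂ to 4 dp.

ω₁ = 0.3209, v₂ = 4.1231

heading to target = atan2(-3−-3.5, -1−1) = 2.8966
Δθ = wrap(2.8966 − 2.0944) = 0.8022; ω₁ = Δθ/dt₁ = 0.3209
distance = √((-1−1)² + (-3−-3.5)²) = 2.0616; v₂ = distance/dt₂ = 4.1231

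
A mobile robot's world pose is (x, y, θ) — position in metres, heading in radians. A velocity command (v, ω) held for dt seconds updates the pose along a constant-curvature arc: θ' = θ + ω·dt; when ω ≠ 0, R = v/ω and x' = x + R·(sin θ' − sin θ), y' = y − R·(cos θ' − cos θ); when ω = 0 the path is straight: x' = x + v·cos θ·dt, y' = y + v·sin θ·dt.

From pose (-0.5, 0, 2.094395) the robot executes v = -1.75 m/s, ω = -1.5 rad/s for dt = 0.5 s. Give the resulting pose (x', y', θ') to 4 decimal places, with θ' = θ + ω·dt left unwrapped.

(-0.3735, -0.8452, 1.3444)

θ' = 2.0944 + -1.5·0.5 = 1.3444
R = v/ω = -1.75/-1.5 = 1.1667
x' = -0.5 + 1.1667·(sin 1.3444 − sin 2.0944) = -0.3735
y' = 0 − 1.1667·(cos 1.3444 − cos 2.0944) = -0.8452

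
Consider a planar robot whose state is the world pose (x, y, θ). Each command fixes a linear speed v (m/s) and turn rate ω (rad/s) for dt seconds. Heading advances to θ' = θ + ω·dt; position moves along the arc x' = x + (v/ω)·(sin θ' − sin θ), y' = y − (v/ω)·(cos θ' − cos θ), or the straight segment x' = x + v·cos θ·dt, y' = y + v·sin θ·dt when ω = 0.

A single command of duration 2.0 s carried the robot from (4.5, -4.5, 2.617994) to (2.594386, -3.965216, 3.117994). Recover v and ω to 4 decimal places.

Δθ = 3.117994 − 2.617994 = 0.500000
ω = Δθ/dt = 0.500000/2.0 = 0.2500
R = Δx/(sin θ' − sin θ) = 4.0000
v = R·ω = 4.0000·0.2500 = 1.0000

v = 1.0000, ω = 0.2500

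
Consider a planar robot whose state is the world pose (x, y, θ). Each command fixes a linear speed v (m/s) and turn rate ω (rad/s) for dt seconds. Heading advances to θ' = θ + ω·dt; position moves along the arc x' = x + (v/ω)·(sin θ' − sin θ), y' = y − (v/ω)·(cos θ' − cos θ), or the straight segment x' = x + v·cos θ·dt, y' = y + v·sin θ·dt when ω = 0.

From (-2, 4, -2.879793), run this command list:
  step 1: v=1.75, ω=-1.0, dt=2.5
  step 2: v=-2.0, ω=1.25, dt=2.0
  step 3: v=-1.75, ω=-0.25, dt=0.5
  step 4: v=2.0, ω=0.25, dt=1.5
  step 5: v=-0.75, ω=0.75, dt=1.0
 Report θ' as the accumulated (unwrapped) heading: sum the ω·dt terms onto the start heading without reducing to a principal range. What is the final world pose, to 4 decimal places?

(-3.6636, 4.0283, -1.8798)

step 1: θ'=-5.3798 (R=-1.7500) → pose (-3.8274, 6.7735, -5.3798)
step 2: θ'=-2.8798 (R=-1.6000) → pose (-2.1566, 4.2377, -2.8798)
step 3: θ'=-3.0048 (R=7.0000) → pose (-1.2995, 4.4109, -3.0048)
step 4: θ'=-2.6298 (R=8.0000) → pose (-4.1265, 3.4605, -2.6298)
step 5: θ'=-1.8798 (R=-1.0000) → pose (-3.6636, 4.0283, -1.8798)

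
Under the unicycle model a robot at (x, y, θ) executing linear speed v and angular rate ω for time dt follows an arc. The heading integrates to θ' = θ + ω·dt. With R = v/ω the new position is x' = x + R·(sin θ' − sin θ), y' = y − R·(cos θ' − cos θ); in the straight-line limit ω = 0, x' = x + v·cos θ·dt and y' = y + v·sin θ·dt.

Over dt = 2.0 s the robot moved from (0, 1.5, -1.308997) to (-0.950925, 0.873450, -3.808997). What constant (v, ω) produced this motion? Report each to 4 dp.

v = 0.7500, ω = -1.2500

Δθ = -3.808997 − -1.308997 = -2.500000
ω = Δθ/dt = -2.500000/2.0 = -1.2500
R = Δx/(sin θ' − sin θ) = -0.6000
v = R·ω = -0.6000·-1.2500 = 0.7500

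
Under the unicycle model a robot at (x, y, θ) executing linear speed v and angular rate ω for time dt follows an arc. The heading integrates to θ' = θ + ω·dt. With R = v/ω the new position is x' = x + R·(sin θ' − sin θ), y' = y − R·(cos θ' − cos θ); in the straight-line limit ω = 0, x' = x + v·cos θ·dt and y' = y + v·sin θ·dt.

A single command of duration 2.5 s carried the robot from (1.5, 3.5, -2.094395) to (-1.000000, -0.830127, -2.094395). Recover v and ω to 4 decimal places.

Δθ = -2.094395 − -2.094395 = 0.000000
ω = Δθ/dt = 0.000000/2.5 = 0.0000
ω = 0 → v = (Δx·cos θ + Δy·sin θ)/dt = 2.0000

v = 2.0000, ω = 0.0000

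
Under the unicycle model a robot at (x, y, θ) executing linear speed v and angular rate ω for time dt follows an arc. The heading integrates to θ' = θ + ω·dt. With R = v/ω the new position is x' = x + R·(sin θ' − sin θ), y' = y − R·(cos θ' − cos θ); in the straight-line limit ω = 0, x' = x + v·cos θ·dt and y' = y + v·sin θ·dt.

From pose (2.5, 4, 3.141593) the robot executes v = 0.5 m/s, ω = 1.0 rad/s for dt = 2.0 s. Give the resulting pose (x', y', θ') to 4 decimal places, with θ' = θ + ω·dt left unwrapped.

(2.0454, 3.2919, 5.1416)

θ' = 3.1416 + 1.0·2.0 = 5.1416
R = v/ω = 0.5/1.0 = 0.5000
x' = 2.5 + 0.5000·(sin 5.1416 − sin 3.1416) = 2.0454
y' = 4 − 0.5000·(cos 5.1416 − cos 3.1416) = 3.2919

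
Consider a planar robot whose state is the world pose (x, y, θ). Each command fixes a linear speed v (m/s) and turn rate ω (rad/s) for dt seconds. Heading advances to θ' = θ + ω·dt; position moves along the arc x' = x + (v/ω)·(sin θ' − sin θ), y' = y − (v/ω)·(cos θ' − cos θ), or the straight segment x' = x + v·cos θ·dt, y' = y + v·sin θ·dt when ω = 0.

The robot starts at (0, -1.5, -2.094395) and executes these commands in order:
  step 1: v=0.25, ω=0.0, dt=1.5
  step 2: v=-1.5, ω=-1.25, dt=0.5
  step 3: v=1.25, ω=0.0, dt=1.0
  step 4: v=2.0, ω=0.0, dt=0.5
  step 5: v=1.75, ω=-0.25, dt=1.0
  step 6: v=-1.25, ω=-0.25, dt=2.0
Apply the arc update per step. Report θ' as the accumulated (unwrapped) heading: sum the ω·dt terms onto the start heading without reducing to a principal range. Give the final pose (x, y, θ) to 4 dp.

(-0.8948, -2.9555, -3.4694)

step 1: θ'=-2.0944 (straight) → pose (-0.1875, -1.8248, -2.0944)
step 2: θ'=-2.7194 (R=1.2000) → pose (0.3600, -1.3301, -2.7194)
step 3: θ'=-2.7194 (straight) → pose (-0.7802, -1.8423, -2.7194)
step 4: θ'=-2.7194 (straight) → pose (-1.6924, -2.2521, -2.7194)
step 5: θ'=-2.9694 (R=-7.0000) → pose (-3.3613, -2.7632, -2.9694)
step 6: θ'=-3.4694 (R=5.0000) → pose (-0.8948, -2.9555, -3.4694)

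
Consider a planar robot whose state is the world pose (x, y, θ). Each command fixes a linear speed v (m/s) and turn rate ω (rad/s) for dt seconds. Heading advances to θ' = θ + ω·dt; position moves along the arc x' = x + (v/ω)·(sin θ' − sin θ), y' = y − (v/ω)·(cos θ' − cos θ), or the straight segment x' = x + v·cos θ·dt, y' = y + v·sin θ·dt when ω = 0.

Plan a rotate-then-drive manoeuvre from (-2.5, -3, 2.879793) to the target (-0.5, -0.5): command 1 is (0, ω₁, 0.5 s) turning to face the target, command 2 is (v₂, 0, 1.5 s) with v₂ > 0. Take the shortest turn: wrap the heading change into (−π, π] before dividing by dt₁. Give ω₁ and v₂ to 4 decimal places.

heading to target = atan2(-0.5−-3, -0.5−-2.5) = 0.8961
Δθ = wrap(0.8961 − 2.8798) = -1.9837; ω₁ = Δθ/dt₁ = -3.9675
distance = √((-0.5−-2.5)² + (-0.5−-3)²) = 3.2016; v₂ = distance/dt₂ = 2.1344

ω₁ = -3.9675, v₂ = 2.1344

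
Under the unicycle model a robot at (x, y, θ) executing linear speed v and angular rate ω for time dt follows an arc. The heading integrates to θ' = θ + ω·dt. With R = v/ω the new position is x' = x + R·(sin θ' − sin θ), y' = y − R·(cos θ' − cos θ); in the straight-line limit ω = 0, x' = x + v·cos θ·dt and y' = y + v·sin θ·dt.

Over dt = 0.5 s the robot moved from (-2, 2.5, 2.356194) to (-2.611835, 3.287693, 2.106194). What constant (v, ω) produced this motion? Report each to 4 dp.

Δθ = 2.106194 − 2.356194 = -0.250000
ω = Δθ/dt = -0.250000/0.5 = -0.5000
R = −Δy/(cos θ' − cos θ) = -4.0000
v = R·ω = -4.0000·-0.5000 = 2.0000

v = 2.0000, ω = -0.5000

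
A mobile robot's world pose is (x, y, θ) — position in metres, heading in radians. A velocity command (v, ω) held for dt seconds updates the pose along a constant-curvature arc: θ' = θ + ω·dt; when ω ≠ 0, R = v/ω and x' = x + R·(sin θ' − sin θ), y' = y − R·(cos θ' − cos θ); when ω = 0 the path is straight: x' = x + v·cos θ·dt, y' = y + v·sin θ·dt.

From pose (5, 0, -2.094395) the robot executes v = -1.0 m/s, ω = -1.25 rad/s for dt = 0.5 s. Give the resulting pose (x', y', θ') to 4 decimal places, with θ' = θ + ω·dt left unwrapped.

(5.3650, 0.3298, -2.7194)

θ' = -2.0944 + -1.25·0.5 = -2.7194
R = v/ω = -1.0/-1.25 = 0.8000
x' = 5 + 0.8000·(sin -2.7194 − sin -2.0944) = 5.3650
y' = 0 − 0.8000·(cos -2.7194 − cos -2.0944) = 0.3298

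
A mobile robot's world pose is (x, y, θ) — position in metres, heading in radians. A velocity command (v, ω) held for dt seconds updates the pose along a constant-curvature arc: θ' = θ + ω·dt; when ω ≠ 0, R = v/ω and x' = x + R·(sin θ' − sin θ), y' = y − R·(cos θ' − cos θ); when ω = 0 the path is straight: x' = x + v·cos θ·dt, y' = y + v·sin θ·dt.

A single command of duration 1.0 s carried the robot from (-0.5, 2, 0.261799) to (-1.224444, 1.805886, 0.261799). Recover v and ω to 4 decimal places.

v = -0.7500, ω = 0.0000

Δθ = 0.261799 − 0.261799 = 0.000000
ω = Δθ/dt = 0.000000/1.0 = 0.0000
ω = 0 → v = (Δx·cos θ + Δy·sin θ)/dt = -0.7500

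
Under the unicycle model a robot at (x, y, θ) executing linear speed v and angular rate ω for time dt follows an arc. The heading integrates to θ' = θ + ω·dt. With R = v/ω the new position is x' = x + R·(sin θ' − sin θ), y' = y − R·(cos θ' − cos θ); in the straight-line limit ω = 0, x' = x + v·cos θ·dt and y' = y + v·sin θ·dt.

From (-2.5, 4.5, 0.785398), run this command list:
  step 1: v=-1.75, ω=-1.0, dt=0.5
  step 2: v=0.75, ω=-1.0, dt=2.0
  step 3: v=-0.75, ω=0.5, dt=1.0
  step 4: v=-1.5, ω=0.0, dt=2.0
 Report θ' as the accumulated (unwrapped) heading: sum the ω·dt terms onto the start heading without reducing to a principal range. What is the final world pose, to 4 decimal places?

step 1: θ'=0.2854 (R=1.7500) → pose (-3.2447, 4.0582, 0.2854)
step 2: θ'=-1.7146 (R=-0.7500) → pose (-2.2913, 3.2311, -1.7146)
step 3: θ'=-1.2146 (R=-1.5000) → pose (-2.3700, 3.9691, -1.2146)
step 4: θ'=-1.2146 (straight) → pose (-3.4161, 6.7808, -1.2146)

(-3.4161, 6.7808, -1.2146)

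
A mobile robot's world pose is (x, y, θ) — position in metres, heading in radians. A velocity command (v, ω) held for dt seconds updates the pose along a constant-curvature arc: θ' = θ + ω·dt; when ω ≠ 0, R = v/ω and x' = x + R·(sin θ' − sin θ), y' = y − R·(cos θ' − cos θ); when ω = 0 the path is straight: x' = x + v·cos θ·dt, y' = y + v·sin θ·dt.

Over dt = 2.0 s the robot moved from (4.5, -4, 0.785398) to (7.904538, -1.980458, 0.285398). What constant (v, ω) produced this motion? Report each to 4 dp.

v = 2.0000, ω = -0.2500

Δθ = 0.285398 − 0.785398 = -0.500000
ω = Δθ/dt = -0.500000/2.0 = -0.2500
R = Δx/(sin θ' − sin θ) = -8.0000
v = R·ω = -8.0000·-0.2500 = 2.0000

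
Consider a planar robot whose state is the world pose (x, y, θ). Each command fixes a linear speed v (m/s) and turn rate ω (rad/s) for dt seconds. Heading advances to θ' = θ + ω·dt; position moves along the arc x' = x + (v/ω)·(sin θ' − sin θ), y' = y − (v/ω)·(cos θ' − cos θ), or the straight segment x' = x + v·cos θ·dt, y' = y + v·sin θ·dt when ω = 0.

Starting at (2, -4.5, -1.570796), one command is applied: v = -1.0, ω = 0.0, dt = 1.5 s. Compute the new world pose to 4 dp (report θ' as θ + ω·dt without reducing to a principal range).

θ' = -1.5708 + 0.0·1.5 = -1.5708
ω = 0 → straight: x' = 2 + -1.0·cos(-1.5708)·1.5 = 2.0000
y' = -4.5 + -1.0·sin(-1.5708)·1.5 = -3.0000

(2.0000, -3.0000, -1.5708)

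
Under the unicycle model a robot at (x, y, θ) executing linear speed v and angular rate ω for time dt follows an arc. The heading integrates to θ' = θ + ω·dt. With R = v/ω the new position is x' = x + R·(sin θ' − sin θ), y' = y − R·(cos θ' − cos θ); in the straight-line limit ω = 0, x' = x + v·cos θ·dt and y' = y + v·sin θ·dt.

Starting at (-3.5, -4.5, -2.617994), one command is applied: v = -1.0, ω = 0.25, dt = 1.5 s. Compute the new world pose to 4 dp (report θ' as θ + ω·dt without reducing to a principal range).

θ' = -2.6180 + 0.25·1.5 = -2.2430
R = v/ω = -1.0/0.25 = -4.0000
x' = -3.5 + -4.0000·(sin -2.2430 − sin -2.6180) = -2.3702
y' = -4.5 − -4.0000·(cos -2.2430 − cos -2.6180) = -3.5267

(-2.3702, -3.5267, -2.2430)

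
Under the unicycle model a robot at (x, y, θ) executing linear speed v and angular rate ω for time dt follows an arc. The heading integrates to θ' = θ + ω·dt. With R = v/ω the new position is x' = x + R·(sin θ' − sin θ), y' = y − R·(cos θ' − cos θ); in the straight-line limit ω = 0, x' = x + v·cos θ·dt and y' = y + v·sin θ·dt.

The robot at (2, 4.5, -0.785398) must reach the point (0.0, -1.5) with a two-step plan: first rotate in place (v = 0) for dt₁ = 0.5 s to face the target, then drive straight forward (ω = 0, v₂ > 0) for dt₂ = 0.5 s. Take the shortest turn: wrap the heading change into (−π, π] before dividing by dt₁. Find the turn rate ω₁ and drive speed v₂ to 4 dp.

heading to target = atan2(-1.5−4.5, 0−2) = -1.8925
Δθ = wrap(-1.8925 − -0.7854) = -1.1071; ω₁ = Δθ/dt₁ = -2.2143
distance = √((0−2)² + (-1.5−4.5)²) = 6.3246; v₂ = distance/dt₂ = 12.6491

ω₁ = -2.2143, v₂ = 12.6491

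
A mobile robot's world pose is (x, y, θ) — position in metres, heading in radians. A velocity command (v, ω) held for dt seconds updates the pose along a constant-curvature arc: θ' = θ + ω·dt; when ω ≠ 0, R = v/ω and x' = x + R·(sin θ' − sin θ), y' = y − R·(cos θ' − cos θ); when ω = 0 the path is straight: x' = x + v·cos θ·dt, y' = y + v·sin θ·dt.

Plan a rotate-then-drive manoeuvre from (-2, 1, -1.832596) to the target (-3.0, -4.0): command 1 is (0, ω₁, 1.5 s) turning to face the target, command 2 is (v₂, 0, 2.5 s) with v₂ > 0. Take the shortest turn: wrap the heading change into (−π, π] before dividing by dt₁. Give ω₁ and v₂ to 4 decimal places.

heading to target = atan2(-4−1, -3−-2) = -1.7682
Δθ = wrap(-1.7682 − -1.8326) = 0.0644; ω₁ = Δθ/dt₁ = 0.0429
distance = √((-3−-2)² + (-4−1)²) = 5.0990; v₂ = distance/dt₂ = 2.0396

ω₁ = 0.0429, v₂ = 2.0396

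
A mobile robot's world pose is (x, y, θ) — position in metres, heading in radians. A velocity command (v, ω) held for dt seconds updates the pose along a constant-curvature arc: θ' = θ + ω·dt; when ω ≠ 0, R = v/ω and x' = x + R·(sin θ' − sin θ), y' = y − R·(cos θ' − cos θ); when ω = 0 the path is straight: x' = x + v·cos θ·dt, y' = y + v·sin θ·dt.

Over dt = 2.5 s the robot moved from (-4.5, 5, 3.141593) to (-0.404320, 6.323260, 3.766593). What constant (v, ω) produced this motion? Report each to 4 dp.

v = -1.7500, ω = 0.2500

Δθ = 3.766593 − 3.141593 = 0.625000
ω = Δθ/dt = 0.625000/2.5 = 0.2500
R = Δx/(sin θ' − sin θ) = -7.0000
v = R·ω = -7.0000·0.2500 = -1.7500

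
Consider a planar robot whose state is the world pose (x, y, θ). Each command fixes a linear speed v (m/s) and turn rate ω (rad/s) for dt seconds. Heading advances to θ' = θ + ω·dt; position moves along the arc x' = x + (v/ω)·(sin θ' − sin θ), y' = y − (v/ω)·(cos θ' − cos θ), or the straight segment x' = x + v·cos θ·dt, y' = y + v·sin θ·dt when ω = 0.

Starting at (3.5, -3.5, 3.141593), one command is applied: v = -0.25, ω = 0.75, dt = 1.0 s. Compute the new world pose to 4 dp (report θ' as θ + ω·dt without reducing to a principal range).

(3.7272, -3.4106, 3.8916)

θ' = 3.1416 + 0.75·1.0 = 3.8916
R = v/ω = -0.25/0.75 = -0.3333
x' = 3.5 + -0.3333·(sin 3.8916 − sin 3.1416) = 3.7272
y' = -3.5 − -0.3333·(cos 3.8916 − cos 3.1416) = -3.4106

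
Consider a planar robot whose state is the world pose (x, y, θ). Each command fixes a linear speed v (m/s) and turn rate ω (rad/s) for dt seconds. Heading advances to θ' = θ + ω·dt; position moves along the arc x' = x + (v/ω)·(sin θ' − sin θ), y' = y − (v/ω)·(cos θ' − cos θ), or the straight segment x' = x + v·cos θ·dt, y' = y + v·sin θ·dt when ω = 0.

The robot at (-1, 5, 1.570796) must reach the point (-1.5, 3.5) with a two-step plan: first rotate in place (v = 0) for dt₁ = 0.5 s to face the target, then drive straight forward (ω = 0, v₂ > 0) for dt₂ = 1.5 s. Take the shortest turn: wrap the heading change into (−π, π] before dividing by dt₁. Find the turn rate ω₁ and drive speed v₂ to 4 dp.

ω₁ = 5.6397, v₂ = 1.0541

heading to target = atan2(3.5−5, -1.5−-1) = -1.8925
Δθ = wrap(-1.8925 − 1.5708) = 2.8198; ω₁ = Δθ/dt₁ = 5.6397
distance = √((-1.5−-1)² + (3.5−5)²) = 1.5811; v₂ = distance/dt₂ = 1.0541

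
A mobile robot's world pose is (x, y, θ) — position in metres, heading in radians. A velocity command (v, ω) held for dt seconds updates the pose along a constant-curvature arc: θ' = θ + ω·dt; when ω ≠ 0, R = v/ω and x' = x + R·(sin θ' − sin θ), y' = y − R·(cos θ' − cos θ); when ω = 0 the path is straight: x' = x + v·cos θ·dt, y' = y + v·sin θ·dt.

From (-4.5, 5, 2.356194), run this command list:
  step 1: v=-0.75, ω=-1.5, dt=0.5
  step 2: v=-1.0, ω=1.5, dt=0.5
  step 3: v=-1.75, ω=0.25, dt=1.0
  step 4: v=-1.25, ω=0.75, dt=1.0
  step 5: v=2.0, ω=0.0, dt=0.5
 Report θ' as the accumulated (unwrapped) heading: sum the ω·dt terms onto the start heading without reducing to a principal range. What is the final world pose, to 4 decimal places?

step 1: θ'=1.6062 (R=0.5000) → pose (-4.3539, 4.6641, 1.6062)
step 2: θ'=2.3562 (R=-0.6667) → pose (-4.1590, 4.2163, 2.3562)
step 3: θ'=2.6062 (R=-7.0000) → pose (-2.7806, 3.1456, 2.6062)
step 4: θ'=3.3562 (R=-1.6667) → pose (-1.5753, 2.9506, 3.3562)
step 5: θ'=3.3562 (straight) → pose (-2.5524, 2.7377, 3.3562)

(-2.5524, 2.7377, 3.3562)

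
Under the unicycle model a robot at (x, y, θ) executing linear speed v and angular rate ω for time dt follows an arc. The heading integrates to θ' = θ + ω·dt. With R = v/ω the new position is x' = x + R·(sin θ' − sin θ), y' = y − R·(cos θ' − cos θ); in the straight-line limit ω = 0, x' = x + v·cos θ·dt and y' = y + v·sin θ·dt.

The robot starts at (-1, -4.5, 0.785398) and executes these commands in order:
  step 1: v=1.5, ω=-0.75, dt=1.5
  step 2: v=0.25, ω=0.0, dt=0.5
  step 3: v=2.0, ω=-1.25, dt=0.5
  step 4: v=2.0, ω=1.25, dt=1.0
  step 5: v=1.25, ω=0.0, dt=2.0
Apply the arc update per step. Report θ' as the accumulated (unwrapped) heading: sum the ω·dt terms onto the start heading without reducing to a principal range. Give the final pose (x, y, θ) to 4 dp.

(6.1445, -4.5869, 0.2854)

step 1: θ'=-0.3396 (R=-2.0000) → pose (1.0804, -4.0284, -0.3396)
step 2: θ'=-0.3396 (straight) → pose (1.1983, -4.0701, -0.3396)
step 3: θ'=-0.9646 (R=-1.6000) → pose (1.9802, -4.6671, -0.9646)
step 4: θ'=0.2854 (R=1.6000) → pose (3.7456, -5.2908, 0.2854)
step 5: θ'=0.2854 (straight) → pose (6.1445, -4.5869, 0.2854)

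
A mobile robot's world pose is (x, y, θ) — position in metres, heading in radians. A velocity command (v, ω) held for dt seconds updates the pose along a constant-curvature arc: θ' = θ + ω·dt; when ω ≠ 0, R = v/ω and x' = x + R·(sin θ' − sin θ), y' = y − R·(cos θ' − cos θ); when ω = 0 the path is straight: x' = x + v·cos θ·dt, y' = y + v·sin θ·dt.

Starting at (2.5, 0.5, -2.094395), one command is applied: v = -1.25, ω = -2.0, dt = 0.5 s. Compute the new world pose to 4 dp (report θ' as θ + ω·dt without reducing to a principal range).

θ' = -2.0944 + -2.0·0.5 = -3.0944
R = v/ω = -1.25/-2.0 = 0.6250
x' = 2.5 + 0.6250·(sin -3.0944 − sin -2.0944) = 3.0118
y' = 0.5 − 0.6250·(cos -3.0944 − cos -2.0944) = 0.8118

(3.0118, 0.8118, -3.0944)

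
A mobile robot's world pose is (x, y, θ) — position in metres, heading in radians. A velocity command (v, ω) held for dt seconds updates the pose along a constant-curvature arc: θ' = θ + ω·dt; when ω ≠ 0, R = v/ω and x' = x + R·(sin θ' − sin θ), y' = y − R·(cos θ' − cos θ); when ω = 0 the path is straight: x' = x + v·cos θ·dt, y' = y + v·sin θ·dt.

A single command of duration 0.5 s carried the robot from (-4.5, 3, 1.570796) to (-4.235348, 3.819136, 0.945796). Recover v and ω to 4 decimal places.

Δθ = 0.945796 − 1.570796 = -0.625000
ω = Δθ/dt = -0.625000/0.5 = -1.2500
R = −Δy/(cos θ' − cos θ) = -1.4000
v = R·ω = -1.4000·-1.2500 = 1.7500

v = 1.7500, ω = -1.2500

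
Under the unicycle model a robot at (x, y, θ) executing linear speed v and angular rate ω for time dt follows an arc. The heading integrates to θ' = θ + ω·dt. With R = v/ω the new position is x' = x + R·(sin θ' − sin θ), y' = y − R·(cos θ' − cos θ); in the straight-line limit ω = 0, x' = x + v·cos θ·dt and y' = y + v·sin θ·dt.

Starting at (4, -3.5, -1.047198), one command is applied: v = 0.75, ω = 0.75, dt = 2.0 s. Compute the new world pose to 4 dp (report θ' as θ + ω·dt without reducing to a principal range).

(5.3035, -3.8992, 0.4528)

θ' = -1.0472 + 0.75·2.0 = 0.4528
R = v/ω = 0.75/0.75 = 1.0000
x' = 4 + 1.0000·(sin 0.4528 − sin -1.0472) = 5.3035
y' = -3.5 − 1.0000·(cos 0.4528 − cos -1.0472) = -3.8992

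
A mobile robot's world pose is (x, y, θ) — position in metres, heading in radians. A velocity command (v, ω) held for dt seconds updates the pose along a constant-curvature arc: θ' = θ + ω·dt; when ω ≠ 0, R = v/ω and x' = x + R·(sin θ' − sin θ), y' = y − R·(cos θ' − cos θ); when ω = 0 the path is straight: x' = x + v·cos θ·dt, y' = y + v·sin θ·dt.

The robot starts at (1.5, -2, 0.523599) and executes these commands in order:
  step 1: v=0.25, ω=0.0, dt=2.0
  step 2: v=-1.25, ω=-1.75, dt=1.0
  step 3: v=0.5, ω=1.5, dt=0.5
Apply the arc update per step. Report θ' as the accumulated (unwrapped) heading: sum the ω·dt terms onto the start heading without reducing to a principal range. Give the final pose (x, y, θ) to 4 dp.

(1.0644, -1.5562, -0.4764)

step 1: θ'=0.5236 (straight) → pose (1.9330, -1.7500, 0.5236)
step 2: θ'=-1.2264 (R=0.7143) → pose (0.9035, -1.3726, -1.2264)
step 3: θ'=-0.4764 (R=0.3333) → pose (1.0644, -1.5562, -0.4764)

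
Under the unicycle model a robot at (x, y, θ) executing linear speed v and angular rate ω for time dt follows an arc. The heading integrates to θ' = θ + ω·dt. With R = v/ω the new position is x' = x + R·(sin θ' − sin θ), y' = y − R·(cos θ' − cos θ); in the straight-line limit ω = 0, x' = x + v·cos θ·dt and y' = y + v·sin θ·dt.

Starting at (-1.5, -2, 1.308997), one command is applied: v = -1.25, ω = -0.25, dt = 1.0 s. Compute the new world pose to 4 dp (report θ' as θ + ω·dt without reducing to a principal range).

(-1.9703, -3.1546, 1.0590)

θ' = 1.3090 + -0.25·1.0 = 1.0590
R = v/ω = -1.25/-0.25 = 5.0000
x' = -1.5 + 5.0000·(sin 1.0590 − sin 1.3090) = -1.9703
y' = -2 − 5.0000·(cos 1.0590 − cos 1.3090) = -3.1546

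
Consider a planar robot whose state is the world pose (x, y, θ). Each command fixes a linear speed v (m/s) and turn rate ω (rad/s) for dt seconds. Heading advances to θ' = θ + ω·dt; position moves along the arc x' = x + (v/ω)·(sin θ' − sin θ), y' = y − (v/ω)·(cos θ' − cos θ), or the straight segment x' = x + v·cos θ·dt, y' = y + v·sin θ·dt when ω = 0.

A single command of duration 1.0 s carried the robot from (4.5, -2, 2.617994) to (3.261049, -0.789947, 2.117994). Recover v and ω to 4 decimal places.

Δθ = 2.117994 − 2.617994 = -0.500000
ω = Δθ/dt = -0.500000/1.0 = -0.5000
R = Δx/(sin θ' − sin θ) = -3.5000
v = R·ω = -3.5000·-0.5000 = 1.7500

v = 1.7500, ω = -0.5000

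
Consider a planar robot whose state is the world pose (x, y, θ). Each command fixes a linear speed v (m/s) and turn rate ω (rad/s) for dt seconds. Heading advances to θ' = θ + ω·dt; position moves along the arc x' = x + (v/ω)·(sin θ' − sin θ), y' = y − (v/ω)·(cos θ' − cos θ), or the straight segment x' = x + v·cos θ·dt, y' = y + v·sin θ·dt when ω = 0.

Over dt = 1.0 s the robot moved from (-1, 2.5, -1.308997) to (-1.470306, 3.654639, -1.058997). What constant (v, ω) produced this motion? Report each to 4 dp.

v = -1.2500, ω = 0.2500

Δθ = -1.058997 − -1.308997 = 0.250000
ω = Δθ/dt = 0.250000/1.0 = 0.2500
R = −Δy/(cos θ' − cos θ) = -5.0000
v = R·ω = -5.0000·0.2500 = -1.2500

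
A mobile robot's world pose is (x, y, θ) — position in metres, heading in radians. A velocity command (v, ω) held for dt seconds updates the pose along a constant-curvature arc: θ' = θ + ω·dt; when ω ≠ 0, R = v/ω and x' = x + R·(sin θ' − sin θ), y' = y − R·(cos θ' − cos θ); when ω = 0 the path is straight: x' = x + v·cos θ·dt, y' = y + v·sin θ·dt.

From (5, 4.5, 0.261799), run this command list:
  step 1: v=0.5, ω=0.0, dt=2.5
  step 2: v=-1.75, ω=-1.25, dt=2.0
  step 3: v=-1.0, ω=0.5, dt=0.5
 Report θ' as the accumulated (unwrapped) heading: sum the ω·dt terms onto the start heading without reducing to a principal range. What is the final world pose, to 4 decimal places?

(5.0029, 7.4695, -1.9882)

step 1: θ'=0.2618 (straight) → pose (6.2074, 4.8235, 0.2618)
step 2: θ'=-2.2382 (R=1.4000) → pose (4.7455, 7.0423, -2.2382)
step 3: θ'=-1.9882 (R=-2.0000) → pose (5.0029, 7.4695, -1.9882)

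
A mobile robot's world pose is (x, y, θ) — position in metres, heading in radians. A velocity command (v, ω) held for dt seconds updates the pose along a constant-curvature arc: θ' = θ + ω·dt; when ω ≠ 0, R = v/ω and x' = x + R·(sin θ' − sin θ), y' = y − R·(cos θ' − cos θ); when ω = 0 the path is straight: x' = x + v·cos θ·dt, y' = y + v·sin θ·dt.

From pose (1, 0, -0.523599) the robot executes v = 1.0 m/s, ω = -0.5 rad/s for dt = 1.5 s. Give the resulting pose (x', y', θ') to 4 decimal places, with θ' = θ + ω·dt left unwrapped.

θ' = -0.5236 + -0.5·1.5 = -1.2736
R = v/ω = 1.0/-0.5 = -2.0000
x' = 1 + -2.0000·(sin -1.2736 − sin -0.5236) = 1.9123
y' = 0 − -2.0000·(cos -1.2736 − cos -0.5236) = -1.1464

(1.9123, -1.1464, -1.2736)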